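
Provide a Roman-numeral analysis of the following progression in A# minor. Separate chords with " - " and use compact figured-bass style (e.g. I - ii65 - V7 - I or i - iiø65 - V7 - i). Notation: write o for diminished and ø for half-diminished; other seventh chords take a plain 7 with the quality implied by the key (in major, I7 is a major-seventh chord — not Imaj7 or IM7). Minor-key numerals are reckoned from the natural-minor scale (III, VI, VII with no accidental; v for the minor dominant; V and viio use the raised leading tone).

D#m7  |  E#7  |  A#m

D#m7 has root D#, degree 4 in A# minor, so iv7.
E#7 has root E#, degree 5 in A# minor, so V7.
A#m: root A# is the tonic; minor triad there is i.

iv7 - V7 - i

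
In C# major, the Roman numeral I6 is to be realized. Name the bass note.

I in C# major has root C#; the chord is C#-E#-G#.
The figure 6 means first inversion — the third is in the bass.

E#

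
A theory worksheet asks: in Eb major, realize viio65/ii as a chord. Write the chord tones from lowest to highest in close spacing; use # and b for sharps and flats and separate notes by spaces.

The slash marks an applied leading-tone chord: viio of ii. In Eb major, ii is F, so the leading tone to it is E, a half step below.
Building a fully diminished seventh chord on E gives E-G-Bb-Db.
The figured bass 65 indicates first inversion, placing the third (G) in the bass: G-Bb-Db-E.

G Bb Db E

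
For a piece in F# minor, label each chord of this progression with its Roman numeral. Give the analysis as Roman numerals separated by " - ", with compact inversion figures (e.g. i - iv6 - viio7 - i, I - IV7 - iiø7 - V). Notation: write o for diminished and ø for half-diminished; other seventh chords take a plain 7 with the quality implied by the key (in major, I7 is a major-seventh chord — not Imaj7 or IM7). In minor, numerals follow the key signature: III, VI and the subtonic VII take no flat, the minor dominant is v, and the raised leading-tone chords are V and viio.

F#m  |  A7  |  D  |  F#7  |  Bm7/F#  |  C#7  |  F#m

i - V7/VI - VI - V7/iv - iv43 - V7 - i

F#m: minor triad on F# = scale degree 1 → i.
A7 is the secondary dominant of VI (dominant seventh chord on A): V7/VI.
D has root D, degree 6 in F# minor, so VI.
F#7: a dominant seventh chord on F#, the applied dominant of iv → V7/iv.
Bm7/F#: minor seventh chord on B = scale degree 4 → iv43.
C#7: dominant seventh chord on C# = scale degree 5 → V7.
F#m: root F# is the tonic; minor triad there is i.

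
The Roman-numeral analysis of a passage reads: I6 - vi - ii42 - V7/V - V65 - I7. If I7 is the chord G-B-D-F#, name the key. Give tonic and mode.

G major

The anchor chord is a major seventh chord on G, labeled I7.
If G is scale degree 1 and the mode makes that degree carry a major seventh chord, the tonic is G and the mode is major.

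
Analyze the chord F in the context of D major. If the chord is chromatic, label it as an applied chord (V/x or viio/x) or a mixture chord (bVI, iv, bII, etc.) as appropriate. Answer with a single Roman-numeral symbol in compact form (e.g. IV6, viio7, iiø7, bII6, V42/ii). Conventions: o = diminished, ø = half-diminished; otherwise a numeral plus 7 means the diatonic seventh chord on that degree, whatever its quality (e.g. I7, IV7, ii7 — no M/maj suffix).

bIII

The pitches F-A-C form a major triad rooted on F.
F is the lowered third degree of D major (diatonic 3 would be F#). This is a major triad on the lowered third degree, borrowed from the parallel minor.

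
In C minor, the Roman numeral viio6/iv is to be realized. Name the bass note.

G

The applied chord viio6/iv is rooted on E: E-G-Bb.
The figure 6 means first inversion — the third is in the bass.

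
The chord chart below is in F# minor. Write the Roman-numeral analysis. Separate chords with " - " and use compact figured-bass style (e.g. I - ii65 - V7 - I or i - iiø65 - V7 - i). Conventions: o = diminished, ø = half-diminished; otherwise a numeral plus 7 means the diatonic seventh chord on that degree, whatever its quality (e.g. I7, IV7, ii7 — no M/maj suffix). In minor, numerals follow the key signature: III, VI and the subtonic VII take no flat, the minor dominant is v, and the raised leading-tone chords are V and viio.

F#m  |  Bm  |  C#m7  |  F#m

F#m: root F# is the tonic; minor triad there is i.
Bm: minor triad on B = scale degree 4 → iv.
C#m7 has root C#, degree 5 in F# minor, so v7.
F#m has root F#, degree 1 in F# minor, so i.

i - iv - v7 - i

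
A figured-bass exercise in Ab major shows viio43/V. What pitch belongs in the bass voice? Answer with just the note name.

The applied chord viio43/V is rooted on D: D-F-Ab-Cb.
The figure 43 means second inversion — the fifth is in the bass.

Ab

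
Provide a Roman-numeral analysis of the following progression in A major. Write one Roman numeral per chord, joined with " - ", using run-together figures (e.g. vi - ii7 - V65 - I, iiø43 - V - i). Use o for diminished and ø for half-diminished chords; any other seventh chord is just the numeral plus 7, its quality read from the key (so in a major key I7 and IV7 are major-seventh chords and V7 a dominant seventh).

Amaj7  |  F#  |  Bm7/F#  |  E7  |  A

I7 - V/ii - ii43 - V7 - I

Amaj7 has root A, degree 1 in A major, so I7.
F#: a major triad on F#, the applied dominant of ii → V/ii.
Bm7/F#: root B is the supertonic; minor seventh chord there is ii43.
E7 has root E, degree 5 in A major, so V7.
A: root A is the tonic; major triad there is I.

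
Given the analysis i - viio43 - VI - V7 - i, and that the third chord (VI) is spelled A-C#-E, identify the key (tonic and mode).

C# minor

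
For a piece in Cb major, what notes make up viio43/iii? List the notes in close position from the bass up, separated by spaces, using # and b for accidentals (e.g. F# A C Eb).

viio43/iii is a secondary leading-tone chord. The target iii is Eb in Cb major; the applied chord is rooted a semitone below, on D.
Building a fully diminished seventh chord on D gives D-F-Ab-Cb.
With the 43 figure the chord is in second inversion; from the bass Ab upward in close position it reads Ab-Cb-D-F.

Ab Cb D F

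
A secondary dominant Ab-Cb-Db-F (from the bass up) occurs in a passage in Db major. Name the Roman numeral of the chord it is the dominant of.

IV

The chord is a dominant seventh chord on Db.
A dominant resolves down a perfect fifth: Db → Gb. In Db major, Gb is scale degree 4, i.e. IV.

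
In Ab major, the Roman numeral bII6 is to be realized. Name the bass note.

bII in Ab major has root Bbb; the chord is Bbb-Db-Fb.
The figure 6 means first inversion — the third is in the bass.

Db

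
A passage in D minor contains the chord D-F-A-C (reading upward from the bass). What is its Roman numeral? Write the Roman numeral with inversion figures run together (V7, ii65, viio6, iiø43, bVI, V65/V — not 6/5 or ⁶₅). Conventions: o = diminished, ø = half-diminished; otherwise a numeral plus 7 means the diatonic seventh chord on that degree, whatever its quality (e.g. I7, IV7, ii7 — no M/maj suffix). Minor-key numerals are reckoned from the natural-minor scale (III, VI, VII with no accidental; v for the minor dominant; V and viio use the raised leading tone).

Stacked in thirds the chord is D-F-A-C: a minor seventh chord on D.
D is scale degree 1 in D minor, and a minor seventh chord on that degree is written i7.

i7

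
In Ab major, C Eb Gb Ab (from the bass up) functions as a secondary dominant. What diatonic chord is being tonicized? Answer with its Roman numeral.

IV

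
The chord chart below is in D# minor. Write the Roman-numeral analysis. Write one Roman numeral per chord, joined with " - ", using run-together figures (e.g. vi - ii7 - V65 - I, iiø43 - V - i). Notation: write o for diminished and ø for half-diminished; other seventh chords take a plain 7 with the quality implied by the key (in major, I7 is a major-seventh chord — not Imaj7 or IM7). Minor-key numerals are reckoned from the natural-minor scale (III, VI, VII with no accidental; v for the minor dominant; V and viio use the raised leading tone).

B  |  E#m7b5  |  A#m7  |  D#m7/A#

VI - iiø7 - v7 - i43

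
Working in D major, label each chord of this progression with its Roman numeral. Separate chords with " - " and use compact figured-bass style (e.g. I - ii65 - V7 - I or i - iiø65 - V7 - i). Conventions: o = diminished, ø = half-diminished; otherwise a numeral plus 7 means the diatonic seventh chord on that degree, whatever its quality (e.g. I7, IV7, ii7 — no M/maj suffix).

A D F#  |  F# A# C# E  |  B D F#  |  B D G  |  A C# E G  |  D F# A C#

I64 - V7/vi - vi - IV6 - V7 - I7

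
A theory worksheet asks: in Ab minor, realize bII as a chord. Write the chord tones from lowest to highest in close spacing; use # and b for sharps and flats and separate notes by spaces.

Bbb Db Fb

bII is the Neapolitan chord — a major triad on the lowered second degree. In Ab minor that root is Bbb.
So the chord is Bbb-Db-Fb.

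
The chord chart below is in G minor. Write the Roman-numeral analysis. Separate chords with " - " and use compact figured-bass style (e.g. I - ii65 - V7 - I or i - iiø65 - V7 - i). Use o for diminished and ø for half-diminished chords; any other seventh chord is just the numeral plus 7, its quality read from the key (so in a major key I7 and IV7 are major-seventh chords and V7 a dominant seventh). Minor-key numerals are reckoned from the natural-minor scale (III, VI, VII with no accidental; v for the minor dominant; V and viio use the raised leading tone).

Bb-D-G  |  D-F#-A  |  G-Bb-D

i6 - V - i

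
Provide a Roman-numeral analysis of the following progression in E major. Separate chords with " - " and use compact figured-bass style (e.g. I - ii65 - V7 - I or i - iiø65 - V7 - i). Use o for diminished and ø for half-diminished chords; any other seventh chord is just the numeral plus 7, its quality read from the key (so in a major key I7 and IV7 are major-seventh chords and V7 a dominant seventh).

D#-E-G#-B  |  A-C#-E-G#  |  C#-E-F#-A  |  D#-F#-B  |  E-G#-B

I42 - IV7 - ii43 - V6 - I

D#-E-G#-B: major seventh chord on E = scale degree 1 → I42.
A-C#-E-G#: major seventh chord on A = scale degree 4 → IV7.
C#-E-F#-A: minor seventh chord on F# = scale degree 2 → ii43.
D#-F#-B: root B is the dominant; major triad there is V6.
E-G#-B: root E is the tonic; major triad there is I.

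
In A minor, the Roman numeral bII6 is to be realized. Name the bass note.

bII in A minor has root Bb; the chord is Bb-D-F.
The figure 6 means first inversion — the third is in the bass.

D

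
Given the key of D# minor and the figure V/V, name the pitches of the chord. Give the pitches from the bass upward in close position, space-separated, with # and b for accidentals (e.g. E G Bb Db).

E# G## B#

V/V is a secondary dominant — the dominant triad of V. V in D# minor is A#, so the applied chord's root is E#, a perfect fifth above.
Building a major triad on E# gives E#-G##-B#.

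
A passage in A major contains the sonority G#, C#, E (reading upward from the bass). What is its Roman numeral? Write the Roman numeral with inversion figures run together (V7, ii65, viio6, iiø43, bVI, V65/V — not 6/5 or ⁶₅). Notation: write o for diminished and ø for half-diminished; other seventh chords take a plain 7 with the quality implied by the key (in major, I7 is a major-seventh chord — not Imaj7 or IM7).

iii64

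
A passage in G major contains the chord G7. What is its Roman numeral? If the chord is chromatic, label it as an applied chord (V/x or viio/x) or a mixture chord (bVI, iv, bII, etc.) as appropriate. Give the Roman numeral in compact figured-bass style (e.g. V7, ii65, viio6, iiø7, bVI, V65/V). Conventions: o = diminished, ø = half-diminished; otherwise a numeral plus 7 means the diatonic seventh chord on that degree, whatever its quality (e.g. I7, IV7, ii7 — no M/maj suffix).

V7/IV

Stacked in thirds the chord is G-B-D-F: a dominant seventh chord on G.
G is not a diatonic chord root with this quality in G major, but it lies a perfect fifth above C (IV), so the chord functions as an applied dominant of IV.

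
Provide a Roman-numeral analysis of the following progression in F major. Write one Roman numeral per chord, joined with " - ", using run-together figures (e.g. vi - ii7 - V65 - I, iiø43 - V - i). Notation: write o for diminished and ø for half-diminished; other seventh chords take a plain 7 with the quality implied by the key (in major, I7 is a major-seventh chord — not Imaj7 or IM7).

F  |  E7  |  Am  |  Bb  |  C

F: root F is the tonic; major triad there is I.
E7 is the secondary dominant of iii (dominant seventh chord on E): V7/iii.
Am has root A, degree 3 in F major, so iii.
Bb: major triad on Bb = scale degree 4 → IV.
C: major triad on C = scale degree 5 → V.

I - V7/iii - iii - IV - V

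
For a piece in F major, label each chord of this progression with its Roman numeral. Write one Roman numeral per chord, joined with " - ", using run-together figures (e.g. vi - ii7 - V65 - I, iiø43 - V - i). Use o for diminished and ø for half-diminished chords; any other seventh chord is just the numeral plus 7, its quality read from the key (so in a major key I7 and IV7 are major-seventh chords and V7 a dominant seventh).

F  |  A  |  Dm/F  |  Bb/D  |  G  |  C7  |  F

F: root F is the tonic; major triad there is I.
A is the secondary dominant of vi (major triad on A): V/vi.
Dm/F: root D is the submediant; minor triad there is vi6.
Bb/D: major triad on Bb = scale degree 4 → IV6.
G: chromatic; G is V of V, so V/V.
C7 has root C, degree 5 in F major, so V7.
F: root F is the tonic; major triad there is I.

I - V/vi - vi6 - IV6 - V/V - V7 - I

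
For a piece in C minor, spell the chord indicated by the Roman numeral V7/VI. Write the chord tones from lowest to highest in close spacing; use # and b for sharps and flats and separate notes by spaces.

V7/VI is a secondary dominant — the dominant seventh of VI. VI in C minor is Ab, so the applied chord's root is Eb, a perfect fifth above.
Building a dominant seventh chord on Eb gives Eb-G-Bb-Db.

Eb G Bb Db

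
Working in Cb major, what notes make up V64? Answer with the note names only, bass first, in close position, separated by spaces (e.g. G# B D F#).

Db Gb Bb

In Cb major, the fifth degree is Gb, and the diatonic chord built there is a major triad.
That chord is spelled Gb-Bb-Db.
The figured bass 64 indicates second inversion, placing the fifth (Db) in the bass: Db-Gb-Bb.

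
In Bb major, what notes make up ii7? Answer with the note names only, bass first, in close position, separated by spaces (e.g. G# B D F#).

The numeral's case and figure indicate a minor seventh chord. In Bb major its root, the supertonic, is C.
That chord is spelled C-Eb-G-Bb.

C Eb G Bb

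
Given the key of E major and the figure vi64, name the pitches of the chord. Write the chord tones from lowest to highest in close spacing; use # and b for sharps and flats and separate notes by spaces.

G# C# E

In E major, scale degree 6 is C#, and the diatonic chord built there is a minor triad.
Stacking thirds from C# gives C#-E-G#.
The figured bass 64 indicates second inversion, placing the fifth (G#) in the bass: G#-C#-E.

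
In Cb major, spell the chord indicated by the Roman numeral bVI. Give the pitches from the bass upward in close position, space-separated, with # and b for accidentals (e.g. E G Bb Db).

Abb Cb Ebb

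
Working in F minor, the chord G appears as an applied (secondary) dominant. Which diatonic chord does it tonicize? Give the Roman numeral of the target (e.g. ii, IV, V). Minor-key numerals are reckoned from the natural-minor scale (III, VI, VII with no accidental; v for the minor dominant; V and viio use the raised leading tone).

The chord is a major triad on G.
A dominant resolves down a perfect fifth: G → C. In F minor, C is scale degree 5, i.e. V.

V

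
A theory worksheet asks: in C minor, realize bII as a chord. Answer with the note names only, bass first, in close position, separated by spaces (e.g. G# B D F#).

bII is the Neapolitan chord — a major triad on the lowered second degree. In C minor that root is Db.
So the chord is Db-F-Ab, a major triad.

Db F Ab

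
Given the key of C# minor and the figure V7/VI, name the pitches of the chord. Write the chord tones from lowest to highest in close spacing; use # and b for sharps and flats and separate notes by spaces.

V7/VI is a secondary dominant — the dominant seventh of VI. VI in C# minor is A, so the applied chord's root is E, a perfect fifth above.
Building a dominant seventh chord on E gives E-G#-B-D.

E G# B D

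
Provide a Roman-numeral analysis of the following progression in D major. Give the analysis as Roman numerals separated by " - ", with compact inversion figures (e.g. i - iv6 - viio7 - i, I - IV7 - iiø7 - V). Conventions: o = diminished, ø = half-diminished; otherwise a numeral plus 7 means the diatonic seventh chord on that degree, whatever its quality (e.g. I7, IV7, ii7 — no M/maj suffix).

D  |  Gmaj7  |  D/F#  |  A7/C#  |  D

D has root D, degree 1 in D major, so I.
Gmaj7: major seventh chord on G = scale degree 4 → IV7.
D/F#: major triad on D = scale degree 1 → I6.
A7/C#: root A is the dominant; dominant seventh chord there is V65.
D: root D is the tonic; major triad there is I.

I - IV7 - I6 - V65 - I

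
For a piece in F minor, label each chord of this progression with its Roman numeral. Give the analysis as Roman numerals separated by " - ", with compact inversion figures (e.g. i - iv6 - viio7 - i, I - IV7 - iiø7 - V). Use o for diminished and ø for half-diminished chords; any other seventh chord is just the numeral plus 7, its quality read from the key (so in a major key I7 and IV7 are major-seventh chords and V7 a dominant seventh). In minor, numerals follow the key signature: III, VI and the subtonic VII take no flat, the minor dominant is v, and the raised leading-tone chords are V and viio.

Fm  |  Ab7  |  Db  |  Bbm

i - V7/VI - VI - iv

Fm has root F, degree 1 in F minor, so i.
Ab7: a dominant seventh chord on Ab, the applied dominant of VI → V7/VI.
Db: root Db is the submediant; major triad there is VI.
Bbm: minor triad on Bb = scale degree 4 → iv.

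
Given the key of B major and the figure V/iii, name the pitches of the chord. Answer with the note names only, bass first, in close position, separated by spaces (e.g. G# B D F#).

A# C## E#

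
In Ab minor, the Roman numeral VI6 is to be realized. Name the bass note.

VI in Ab minor has root Fb; the chord is Fb-Ab-Cb.
The figure 6 means first inversion — the third is in the bass.

Ab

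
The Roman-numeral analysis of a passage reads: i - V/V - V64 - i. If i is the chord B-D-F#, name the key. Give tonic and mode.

B minor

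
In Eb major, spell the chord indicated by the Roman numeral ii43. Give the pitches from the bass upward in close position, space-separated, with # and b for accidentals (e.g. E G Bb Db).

The numeral's case and figure indicate a minor seventh chord. In Eb major its root, the second degree, is F.
Stacking thirds from F gives F-Ab-C-Eb.
The figured bass 43 indicates second inversion, placing the fifth (C) in the bass: C-Eb-F-Ab.

C Eb F Ab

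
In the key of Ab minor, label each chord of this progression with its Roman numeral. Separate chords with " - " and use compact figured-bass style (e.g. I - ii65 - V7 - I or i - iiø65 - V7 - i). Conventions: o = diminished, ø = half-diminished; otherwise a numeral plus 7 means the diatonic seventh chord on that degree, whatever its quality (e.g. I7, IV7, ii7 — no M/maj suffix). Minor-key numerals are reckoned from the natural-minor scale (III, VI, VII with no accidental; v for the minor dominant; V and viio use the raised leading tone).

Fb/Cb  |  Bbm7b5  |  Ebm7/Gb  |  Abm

Fb/Cb has root Fb, degree 6 in Ab minor, so VI64.
Bbm7b5: root Bb is the supertonic; half-diminished seventh chord there is iiø7.
Ebm7/Gb has root Eb, degree 5 in Ab minor, so v65.
Abm has root Ab, degree 1 in Ab minor, so i.

VI64 - iiø7 - v65 - i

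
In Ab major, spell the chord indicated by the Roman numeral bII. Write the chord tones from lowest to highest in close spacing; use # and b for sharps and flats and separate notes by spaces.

Bbb Db Fb

Scale degree 2 in Ab major is Bb; lowering it a half step gives Bbb. bII is the Neapolitan chord — a major triad on the lowered second degree.
So the chord is Bbb-Db-Fb, a major triad.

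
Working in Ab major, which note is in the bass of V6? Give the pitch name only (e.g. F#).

G

V in Ab major has root Eb; the chord is Eb-G-Bb.
The figure 6 means first inversion — the third is in the bass.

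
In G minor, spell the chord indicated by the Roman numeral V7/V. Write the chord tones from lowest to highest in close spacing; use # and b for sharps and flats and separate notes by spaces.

A C# E G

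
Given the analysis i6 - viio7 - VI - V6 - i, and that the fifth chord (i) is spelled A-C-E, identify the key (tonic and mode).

A minor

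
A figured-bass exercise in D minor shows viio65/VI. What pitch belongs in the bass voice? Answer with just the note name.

C

The applied chord viio65/VI is rooted on A: A-C-Eb-Gb.
The figure 65 means first inversion — the third is in the bass.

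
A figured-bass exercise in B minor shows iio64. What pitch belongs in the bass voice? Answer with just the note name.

iio in B minor has root C#; the chord is C#-E-G.
The figure 64 means second inversion — the fifth is in the bass.

G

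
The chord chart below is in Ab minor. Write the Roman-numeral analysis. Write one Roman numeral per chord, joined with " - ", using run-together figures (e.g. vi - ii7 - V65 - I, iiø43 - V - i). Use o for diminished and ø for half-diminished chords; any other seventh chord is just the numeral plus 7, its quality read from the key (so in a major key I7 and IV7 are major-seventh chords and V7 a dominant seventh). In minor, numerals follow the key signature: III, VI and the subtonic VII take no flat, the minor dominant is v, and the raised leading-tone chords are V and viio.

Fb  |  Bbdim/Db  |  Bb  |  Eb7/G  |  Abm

Fb: root Fb is the submediant; major triad there is VI.
Bbdim/Db has root Bb, degree 2 in Ab minor, so iio6.
Bb: a major triad on Bb, the applied dominant of V → V/V.
Eb7/G: dominant seventh chord on Eb = scale degree 5 → V65.
Abm: root Ab is the tonic; minor triad there is i.

VI - iio6 - V/V - V65 - i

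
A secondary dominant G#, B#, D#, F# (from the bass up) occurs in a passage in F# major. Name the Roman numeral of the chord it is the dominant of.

V

The chord is a dominant seventh chord on G#.
A dominant resolves down a perfect fifth: G# → C#. In F# major, C# is scale degree 5, i.e. V.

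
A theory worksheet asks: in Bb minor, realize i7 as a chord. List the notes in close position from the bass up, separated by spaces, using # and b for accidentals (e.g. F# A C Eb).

Bb Db F Ab

In Bb minor, the first degree is Bb, and the diatonic chord built there is a minor seventh chord.
That chord is spelled Bb-Db-F-Ab.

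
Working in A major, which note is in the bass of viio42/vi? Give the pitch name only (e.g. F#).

D

The applied chord viio42/vi is rooted on E#: E#-G#-B-D.
The figure 42 means third inversion — the seventh is in the bass.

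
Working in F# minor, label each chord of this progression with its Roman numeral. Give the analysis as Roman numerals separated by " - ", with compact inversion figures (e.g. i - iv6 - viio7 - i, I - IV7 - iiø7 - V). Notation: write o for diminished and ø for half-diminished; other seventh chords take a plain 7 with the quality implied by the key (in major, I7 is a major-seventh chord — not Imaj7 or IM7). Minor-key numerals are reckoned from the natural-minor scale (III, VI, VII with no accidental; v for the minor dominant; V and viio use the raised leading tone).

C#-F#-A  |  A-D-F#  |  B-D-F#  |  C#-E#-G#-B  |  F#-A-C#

i64 - VI64 - iv - V7 - i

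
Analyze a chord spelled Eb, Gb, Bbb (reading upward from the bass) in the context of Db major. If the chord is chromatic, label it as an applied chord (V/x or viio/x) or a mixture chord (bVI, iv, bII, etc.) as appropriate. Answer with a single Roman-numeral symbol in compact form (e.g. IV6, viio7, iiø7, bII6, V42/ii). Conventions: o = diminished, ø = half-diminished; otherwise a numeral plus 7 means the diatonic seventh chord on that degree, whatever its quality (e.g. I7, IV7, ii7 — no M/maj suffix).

Stacked in thirds the chord is Eb-Gb-Bbb: a diminished triad on Eb.
Eb is the second degree of Db major. This is the diminished supertonic triad, borrowed from the parallel minor.

iio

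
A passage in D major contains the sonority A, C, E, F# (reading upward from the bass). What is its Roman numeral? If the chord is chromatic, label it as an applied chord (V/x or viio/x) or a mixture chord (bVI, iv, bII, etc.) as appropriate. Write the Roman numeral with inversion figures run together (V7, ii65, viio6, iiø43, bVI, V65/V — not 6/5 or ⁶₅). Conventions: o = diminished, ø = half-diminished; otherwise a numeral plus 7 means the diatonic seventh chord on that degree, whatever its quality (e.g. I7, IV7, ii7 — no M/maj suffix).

viiø65/IV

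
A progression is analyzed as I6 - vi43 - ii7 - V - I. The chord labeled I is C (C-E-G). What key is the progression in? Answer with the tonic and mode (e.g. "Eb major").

The anchor chord is a major triad on C, labeled I.
If C is scale degree 1 and the mode makes that degree carry a major triad, the tonic is C and the mode is major.

C major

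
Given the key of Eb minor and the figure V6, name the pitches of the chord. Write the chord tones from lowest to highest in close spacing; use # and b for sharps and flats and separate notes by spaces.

In Eb minor, the dominant is Bb. The dominant is major (leading tone raised), so V is a major triad.
Stacking thirds from Bb gives Bb-D-F.
With the 6 figure the chord is in first inversion; from the bass D upward in close position it reads D-F-Bb.

D F Bb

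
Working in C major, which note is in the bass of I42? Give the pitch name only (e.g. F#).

I in C major has root C; the chord is C-E-G-B.
The figure 42 means third inversion — the seventh is in the bass.

B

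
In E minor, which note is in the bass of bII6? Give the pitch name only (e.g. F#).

bII in E minor has root F; the chord is F-A-C.
The figure 6 means first inversion — the third is in the bass.

A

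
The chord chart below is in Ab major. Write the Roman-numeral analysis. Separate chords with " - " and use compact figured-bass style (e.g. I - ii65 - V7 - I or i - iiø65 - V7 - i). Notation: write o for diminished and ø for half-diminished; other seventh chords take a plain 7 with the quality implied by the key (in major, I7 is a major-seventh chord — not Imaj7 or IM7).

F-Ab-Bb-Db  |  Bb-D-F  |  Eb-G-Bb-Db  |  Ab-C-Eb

ii43 - V/V - V7 - I

F-Ab-Bb-Db has root Bb, degree 2 in Ab major, so ii43.
Bb-D-F is the secondary dominant of V (major triad on Bb): V/V.
Eb-G-Bb-Db: dominant seventh chord on Eb = scale degree 5 → V7.
Ab-C-Eb: major triad on Ab = scale degree 1 → I.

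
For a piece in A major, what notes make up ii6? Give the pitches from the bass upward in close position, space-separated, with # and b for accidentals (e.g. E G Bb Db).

D F# B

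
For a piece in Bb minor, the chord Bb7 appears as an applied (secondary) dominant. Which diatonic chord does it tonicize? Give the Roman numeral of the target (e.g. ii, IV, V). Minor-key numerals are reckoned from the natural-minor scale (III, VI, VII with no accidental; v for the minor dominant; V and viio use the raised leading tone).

iv

The chord is a dominant seventh chord on Bb.
A dominant resolves down a perfect fifth: Bb → Eb. In Bb minor, Eb is scale degree 4, i.e. iv.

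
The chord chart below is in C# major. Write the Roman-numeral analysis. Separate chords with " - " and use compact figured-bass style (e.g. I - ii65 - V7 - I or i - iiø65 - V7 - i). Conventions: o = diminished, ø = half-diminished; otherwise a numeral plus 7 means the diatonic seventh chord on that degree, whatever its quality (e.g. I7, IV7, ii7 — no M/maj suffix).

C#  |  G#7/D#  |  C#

I - V43 - I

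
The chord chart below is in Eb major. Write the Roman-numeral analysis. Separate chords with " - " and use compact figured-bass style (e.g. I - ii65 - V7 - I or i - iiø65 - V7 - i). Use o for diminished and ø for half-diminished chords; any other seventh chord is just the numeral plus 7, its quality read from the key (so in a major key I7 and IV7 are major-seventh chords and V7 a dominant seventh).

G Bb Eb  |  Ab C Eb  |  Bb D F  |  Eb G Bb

I6 - IV - V - I

G-Bb-Eb has root Eb, degree 1 in Eb major, so I6.
Ab-C-Eb has root Ab, degree 4 in Eb major, so IV.
Bb-D-F: root Bb is the dominant; major triad there is V.
Eb-G-Bb: major triad on Eb = scale degree 1 → I.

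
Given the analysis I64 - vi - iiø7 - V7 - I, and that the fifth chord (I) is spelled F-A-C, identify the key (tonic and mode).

The chord F is a major triad rooted on F; its label is I.
If F is scale degree 1 and the mode makes that degree carry a major triad, the tonic is F and the mode is major.

F major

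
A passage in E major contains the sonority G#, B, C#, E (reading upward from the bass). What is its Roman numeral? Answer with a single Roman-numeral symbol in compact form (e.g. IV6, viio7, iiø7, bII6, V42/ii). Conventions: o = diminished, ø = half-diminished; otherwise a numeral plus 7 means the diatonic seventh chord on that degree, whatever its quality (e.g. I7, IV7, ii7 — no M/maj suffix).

The pitches C#-E-G#-B form a minor seventh chord rooted on C#.
C# is scale degree 6 in E major, and a minor seventh chord on that degree is written vi7.
With G# in the bass the chord is in second inversion, so the figured bass is 43.

vi43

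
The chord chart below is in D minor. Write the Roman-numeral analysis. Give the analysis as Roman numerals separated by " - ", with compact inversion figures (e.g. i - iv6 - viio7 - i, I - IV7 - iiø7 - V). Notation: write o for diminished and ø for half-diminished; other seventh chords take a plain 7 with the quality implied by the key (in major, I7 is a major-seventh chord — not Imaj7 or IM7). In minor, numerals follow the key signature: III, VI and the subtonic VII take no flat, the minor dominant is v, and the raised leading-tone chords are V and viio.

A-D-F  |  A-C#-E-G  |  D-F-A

i64 - V7 - i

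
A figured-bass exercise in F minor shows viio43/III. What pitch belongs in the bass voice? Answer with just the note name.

Db

The applied chord viio43/III is rooted on G: G-Bb-Db-Fb.
The figure 43 means second inversion — the fifth is in the bass.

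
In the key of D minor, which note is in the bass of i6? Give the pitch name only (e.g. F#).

F

i in D minor has root D; the chord is D-F-A.
The figure 6 means first inversion — the third is in the bass.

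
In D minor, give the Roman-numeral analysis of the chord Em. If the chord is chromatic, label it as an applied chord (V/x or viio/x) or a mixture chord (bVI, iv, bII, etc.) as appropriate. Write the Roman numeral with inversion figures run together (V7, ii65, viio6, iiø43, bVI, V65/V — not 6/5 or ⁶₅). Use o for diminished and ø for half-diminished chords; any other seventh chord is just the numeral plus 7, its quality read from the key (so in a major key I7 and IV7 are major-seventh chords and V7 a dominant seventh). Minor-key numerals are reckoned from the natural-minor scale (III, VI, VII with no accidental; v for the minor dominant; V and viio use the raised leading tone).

The pitches E-G-B form a minor triad rooted on E.
E is the second degree of D minor. This is the minor supertonic, borrowed from the parallel major (the Dorian ii).

ii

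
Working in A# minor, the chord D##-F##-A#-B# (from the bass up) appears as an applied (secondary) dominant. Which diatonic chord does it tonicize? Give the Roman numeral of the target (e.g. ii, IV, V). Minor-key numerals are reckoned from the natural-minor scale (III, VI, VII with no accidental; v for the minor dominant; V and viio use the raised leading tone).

V

The chord is a dominant seventh chord on B#.
A dominant resolves down a perfect fifth: B# → E#. In A# minor, E# is scale degree 5, i.e. V.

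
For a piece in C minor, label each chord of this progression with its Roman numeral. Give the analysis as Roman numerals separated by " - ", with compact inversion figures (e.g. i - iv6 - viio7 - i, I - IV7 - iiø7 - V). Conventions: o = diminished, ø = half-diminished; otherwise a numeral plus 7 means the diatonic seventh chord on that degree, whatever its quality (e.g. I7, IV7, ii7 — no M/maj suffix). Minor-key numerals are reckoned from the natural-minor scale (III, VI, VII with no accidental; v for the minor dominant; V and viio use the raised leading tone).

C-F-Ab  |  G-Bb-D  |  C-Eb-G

iv64 - v - i

C-F-Ab has root F, degree 4 in C minor, so iv64.
G-Bb-D: root G is the dominant; minor triad there is v.
C-Eb-G: root C is the tonic; minor triad there is i.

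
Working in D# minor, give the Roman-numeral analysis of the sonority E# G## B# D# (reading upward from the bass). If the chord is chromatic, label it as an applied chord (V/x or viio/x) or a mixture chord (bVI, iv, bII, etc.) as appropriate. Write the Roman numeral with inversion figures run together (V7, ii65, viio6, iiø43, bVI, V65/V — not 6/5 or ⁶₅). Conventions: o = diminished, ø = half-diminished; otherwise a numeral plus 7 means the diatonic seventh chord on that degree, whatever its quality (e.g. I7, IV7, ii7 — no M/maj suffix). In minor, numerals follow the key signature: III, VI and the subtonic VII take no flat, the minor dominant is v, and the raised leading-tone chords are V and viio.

V7/V

The pitches E#-G##-B#-D# form a dominant seventh chord rooted on E#.
E# is not a diatonic chord root with this quality in D# minor, but it lies a perfect fifth above A# (V), so the chord functions as an applied dominant of V.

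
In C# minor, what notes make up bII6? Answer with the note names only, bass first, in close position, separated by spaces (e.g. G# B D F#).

F# A D

bII6 is the Neapolitan sixth — a major triad on the lowered second degree, here in its customary first inversion. In C# minor that root is D.
So the chord is D-F#-A.
The figured bass 6 indicates first inversion, placing the third (F#) in the bass: F#-A-D.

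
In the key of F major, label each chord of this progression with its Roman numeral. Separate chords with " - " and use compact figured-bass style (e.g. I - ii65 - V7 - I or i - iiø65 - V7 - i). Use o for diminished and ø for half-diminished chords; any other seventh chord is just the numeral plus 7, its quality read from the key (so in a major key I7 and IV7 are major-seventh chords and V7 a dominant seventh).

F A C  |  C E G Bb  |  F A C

F-A-C: root F is the tonic; major triad there is I.
C-E-G-Bb: dominant seventh chord on C = scale degree 5 → V7.
F-A-C: major triad on F = scale degree 1 → I.

I - V7 - I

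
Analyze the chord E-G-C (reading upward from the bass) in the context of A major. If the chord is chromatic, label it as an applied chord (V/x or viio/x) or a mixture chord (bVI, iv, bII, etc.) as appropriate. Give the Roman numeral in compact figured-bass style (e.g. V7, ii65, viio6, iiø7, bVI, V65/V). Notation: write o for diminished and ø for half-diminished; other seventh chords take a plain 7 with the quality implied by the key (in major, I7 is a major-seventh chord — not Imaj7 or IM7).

bIII6

The pitches C-E-G form a major triad rooted on C.
C is the lowered third degree of A major (diatonic 3 would be C#). This is a major triad on the lowered third degree, borrowed from the parallel minor.
With E in the bass the chord is in first inversion, so the figured bass is 6.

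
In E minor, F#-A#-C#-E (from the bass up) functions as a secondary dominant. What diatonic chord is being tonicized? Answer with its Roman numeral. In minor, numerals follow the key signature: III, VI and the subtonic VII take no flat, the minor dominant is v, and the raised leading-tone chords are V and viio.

V

The chord is a dominant seventh chord on F#.
A dominant resolves down a perfect fifth: F# → B. In E minor, B is scale degree 5, i.e. V.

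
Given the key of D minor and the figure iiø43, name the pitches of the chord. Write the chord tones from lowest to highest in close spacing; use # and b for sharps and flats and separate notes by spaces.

Bb D E G

In D minor, the supertonic is E, and the diatonic chord built there is a half-diminished seventh chord.
That chord is spelled E-G-Bb-D.
With the 43 figure the chord is in second inversion; from the bass Bb upward in close position it reads Bb-D-E-G.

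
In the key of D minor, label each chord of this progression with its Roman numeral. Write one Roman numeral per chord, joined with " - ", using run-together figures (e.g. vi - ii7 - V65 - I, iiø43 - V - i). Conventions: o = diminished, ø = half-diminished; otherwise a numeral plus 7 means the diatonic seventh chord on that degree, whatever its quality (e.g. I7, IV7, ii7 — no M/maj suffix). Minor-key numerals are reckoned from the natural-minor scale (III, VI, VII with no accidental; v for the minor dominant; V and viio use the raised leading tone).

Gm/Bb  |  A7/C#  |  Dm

iv6 - V65 - i

Gm/Bb has root G, degree 4 in D minor, so iv6.
A7/C#: root A is the dominant; dominant seventh chord there is V65.
Dm: root D is the tonic; minor triad there is i.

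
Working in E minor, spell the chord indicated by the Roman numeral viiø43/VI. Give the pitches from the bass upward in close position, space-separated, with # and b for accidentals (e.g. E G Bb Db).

viiø43/VI is a secondary leading-tone chord. The target VI is C in E minor; the applied chord is rooted a semitone below, on B.
Building a half-diminished seventh chord on B gives B-D-F-A.
The figured bass 43 indicates second inversion, placing the fifth (F) in the bass: F-A-B-D.

F A B D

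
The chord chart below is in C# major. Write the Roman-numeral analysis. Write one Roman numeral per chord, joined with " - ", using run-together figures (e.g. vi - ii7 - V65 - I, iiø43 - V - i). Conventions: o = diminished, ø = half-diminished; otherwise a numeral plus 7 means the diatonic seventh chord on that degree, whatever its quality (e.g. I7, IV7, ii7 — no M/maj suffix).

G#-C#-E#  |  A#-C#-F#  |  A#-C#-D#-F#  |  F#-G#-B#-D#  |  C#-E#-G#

G#-C#-E# has root C#, degree 1 in C# major, so I64.
A#-C#-F#: root F# is the subdominant; major triad there is IV6.
A#-C#-D#-F#: minor seventh chord on D# = scale degree 2 → ii43.
F#-G#-B#-D#: root G# is the dominant; dominant seventh chord there is V42.
C#-E#-G#: root C# is the tonic; major triad there is I.

I64 - IV6 - ii43 - V42 - I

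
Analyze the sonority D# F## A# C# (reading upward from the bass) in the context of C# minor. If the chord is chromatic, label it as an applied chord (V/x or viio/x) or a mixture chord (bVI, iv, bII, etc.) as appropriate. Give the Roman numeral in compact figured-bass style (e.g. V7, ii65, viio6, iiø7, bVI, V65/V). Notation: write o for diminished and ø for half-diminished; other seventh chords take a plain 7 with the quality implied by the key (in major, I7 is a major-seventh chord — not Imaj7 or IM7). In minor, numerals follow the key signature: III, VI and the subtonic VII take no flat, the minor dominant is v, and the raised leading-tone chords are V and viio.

V7/V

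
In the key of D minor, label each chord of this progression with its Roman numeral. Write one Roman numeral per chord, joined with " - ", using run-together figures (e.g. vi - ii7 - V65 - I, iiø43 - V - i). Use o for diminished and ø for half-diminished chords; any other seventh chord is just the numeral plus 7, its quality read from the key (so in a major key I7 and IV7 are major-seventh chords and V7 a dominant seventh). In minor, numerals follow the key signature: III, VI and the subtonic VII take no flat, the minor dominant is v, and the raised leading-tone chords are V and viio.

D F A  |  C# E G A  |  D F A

i - V65 - i

D-F-A has root D, degree 1 in D minor, so i.
C#-E-G-A: dominant seventh chord on A = scale degree 5 → V65.
D-F-A: minor triad on D = scale degree 1 → i.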